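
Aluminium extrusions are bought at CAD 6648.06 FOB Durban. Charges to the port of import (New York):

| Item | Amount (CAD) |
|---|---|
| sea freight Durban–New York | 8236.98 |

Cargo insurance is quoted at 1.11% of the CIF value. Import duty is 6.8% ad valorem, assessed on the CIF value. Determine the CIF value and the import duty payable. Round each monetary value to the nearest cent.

CIF value: CAD 15052.12; import duty: CAD 1023.54

Let C be the CIF value. C = FOB price + freight + 1.11% × C
C − 1.11% × C = 6648.06 + 8236.98
0.9889 × C = 14885.04
C = 14885.04 / 0.9889 = 15052.12
Insurance premium = 1.11% × 15052.12 = 167.08
Import duty = 15052.12 × 6.8% = 1023.54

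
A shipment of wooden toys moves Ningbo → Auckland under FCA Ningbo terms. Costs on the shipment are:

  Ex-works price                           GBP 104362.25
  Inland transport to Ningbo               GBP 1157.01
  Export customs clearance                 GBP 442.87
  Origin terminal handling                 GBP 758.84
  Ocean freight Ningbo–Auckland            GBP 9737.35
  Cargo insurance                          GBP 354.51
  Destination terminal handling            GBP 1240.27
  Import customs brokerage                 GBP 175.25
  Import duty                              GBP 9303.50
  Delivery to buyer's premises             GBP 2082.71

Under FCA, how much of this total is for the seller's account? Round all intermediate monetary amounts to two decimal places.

FCA: the seller delivers export-cleared goods to the carrier; the buyer bears costs from that point.
Seller's account: goods 104362.25 + inland to port 1157.01 + export clearance 442.87 = 105962.13
Buyer's account: origin terminal 758.84 + freight 9737.35 + insurance 354.51 + destination terminal 1240.27 + brokerage 175.25 + duty 9303.50 + delivery 2082.71 = 23652.43

Seller's account: GBP 105962.13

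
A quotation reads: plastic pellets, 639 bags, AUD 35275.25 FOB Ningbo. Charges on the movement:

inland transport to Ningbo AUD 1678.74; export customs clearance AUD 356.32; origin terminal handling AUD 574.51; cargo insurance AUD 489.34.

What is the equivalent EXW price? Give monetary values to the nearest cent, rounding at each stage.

Not relevant to the conversion: insurance — on the buyer under both terms; not part of either seller's price.
From FOB to EXW, the seller no longer bears: inland to port, export clearance, origin terminal.
EXW price = 35275.25 − 1678.74 − 356.32 − 574.51 = 32665.68

EXW price: AUD 32665.68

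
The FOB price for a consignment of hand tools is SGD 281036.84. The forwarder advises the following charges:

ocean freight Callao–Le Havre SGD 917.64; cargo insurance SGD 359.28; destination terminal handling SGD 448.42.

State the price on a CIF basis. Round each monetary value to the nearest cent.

Not relevant to the conversion: destination terminal — on the buyer under both terms; not part of either seller's price.
From FOB to CIF, the seller additionally bears: freight, insurance.
CIF price = 281036.84 + 917.64 + 359.28 = 282313.76

CIF price: SGD 282313.76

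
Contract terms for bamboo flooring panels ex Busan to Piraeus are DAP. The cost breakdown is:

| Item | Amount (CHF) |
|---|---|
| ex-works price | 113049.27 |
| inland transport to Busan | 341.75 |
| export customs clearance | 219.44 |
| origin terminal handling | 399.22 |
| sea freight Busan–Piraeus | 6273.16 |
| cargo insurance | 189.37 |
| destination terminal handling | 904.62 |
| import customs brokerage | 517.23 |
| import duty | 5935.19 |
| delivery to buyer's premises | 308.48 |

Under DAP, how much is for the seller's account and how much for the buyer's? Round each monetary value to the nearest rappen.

Seller: CHF 121685.31; buyer: CHF 6452.42

DAP: the seller bears all costs to the named destination except import duty and clearance.
Seller's account: goods 113049.27 + inland to port 341.75 + export clearance 219.44 + origin terminal 399.22 + freight 6273.16 + insurance 189.37 + destination terminal 904.62 + delivery 308.48 = 121685.31
Buyer's account: brokerage 517.23 + duty 5935.19 = 6452.42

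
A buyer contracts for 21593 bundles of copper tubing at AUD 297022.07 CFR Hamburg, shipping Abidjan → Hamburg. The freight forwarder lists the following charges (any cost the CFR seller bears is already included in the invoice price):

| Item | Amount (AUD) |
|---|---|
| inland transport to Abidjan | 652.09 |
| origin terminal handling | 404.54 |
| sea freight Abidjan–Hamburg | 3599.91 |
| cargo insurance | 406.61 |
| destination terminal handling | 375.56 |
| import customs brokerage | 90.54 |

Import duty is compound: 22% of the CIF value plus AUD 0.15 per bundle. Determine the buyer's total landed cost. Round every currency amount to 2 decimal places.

Total landed cost: AUD 366568.04

CFR: the seller pays costs through ocean freight to the destination port, but not insurance.
Already in the invoice (seller's account under CFR): inland to port, origin terminal, freight — exclude.
CIF value = CFR price + insurance = 297022.07 + 406.61 = 297428.68
Ad valorem component: 297428.68 × 22% = 65434.31
Specific component: 21593 × 0.15 = 3238.95
Import duty = 65434.31 + 3238.95 = 68673.26
Buyer bears: insurance 406.61 + destination terminal 375.56 + brokerage 90.54 + duty 68673.26 = 69545.97
Landed cost = invoice 297022.07 + 69545.97 = 366568.04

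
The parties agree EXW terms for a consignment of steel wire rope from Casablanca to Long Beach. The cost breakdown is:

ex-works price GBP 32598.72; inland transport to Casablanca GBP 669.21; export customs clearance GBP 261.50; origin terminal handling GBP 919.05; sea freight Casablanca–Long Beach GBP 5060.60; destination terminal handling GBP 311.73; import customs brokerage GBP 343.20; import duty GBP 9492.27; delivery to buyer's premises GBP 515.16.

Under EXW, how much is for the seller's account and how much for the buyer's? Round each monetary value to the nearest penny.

EXW: the seller makes goods available at their premises; the buyer bears all onward costs.
Seller's account: goods 32598.72 = 32598.72
Buyer's account: inland to port 669.21 + export clearance 261.50 + origin terminal 919.05 + freight 5060.60 + destination terminal 311.73 + brokerage 343.20 + duty 9492.27 + delivery 515.16 = 17572.72

Seller: GBP 32598.72; buyer: GBP 17572.72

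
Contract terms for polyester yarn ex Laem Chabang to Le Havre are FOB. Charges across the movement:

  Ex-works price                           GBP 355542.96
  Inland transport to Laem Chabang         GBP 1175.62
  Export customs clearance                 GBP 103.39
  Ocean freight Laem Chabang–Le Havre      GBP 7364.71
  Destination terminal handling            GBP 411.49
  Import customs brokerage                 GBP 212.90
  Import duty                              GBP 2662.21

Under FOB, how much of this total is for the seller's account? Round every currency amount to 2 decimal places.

Seller's account: GBP 356821.97

FOB: the seller bears costs until goods are on board at the origin port; the buyer bears freight, insurance and all costs thereafter.
Seller's account: goods 355542.96 + inland to port 1175.62 + export clearance 103.39 = 356821.97
Buyer's account: freight 7364.71 + destination terminal 411.49 + brokerage 212.90 + duty 2662.21 = 10651.31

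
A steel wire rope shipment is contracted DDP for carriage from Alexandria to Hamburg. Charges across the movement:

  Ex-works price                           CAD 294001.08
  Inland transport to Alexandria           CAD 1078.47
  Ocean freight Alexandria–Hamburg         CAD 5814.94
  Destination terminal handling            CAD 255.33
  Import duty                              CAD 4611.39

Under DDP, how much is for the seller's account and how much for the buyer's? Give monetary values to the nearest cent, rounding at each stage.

DDP: the seller bears all costs including import duty.
Seller's account: goods 294001.08 + inland to port 1078.47 + freight 5814.94 + destination terminal 255.33 + duty 4611.39 = 305761.21
Buyer's account: 0.00

Seller: CAD 305761.21; buyer: CAD 0.00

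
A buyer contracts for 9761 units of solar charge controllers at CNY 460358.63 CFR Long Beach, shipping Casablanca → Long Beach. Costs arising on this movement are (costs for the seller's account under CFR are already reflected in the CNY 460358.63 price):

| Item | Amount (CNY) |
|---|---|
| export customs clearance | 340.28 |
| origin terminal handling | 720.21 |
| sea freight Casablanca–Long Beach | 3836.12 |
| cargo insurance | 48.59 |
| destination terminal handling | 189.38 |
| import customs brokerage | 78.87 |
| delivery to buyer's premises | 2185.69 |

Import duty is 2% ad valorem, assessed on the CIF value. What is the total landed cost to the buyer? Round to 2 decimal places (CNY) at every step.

CFR: the seller pays costs through ocean freight to the destination port, but not insurance.
Already in the invoice (seller's account under CFR): export clearance, origin terminal, freight — exclude.
CIF value = CFR price + insurance = 460358.63 + 48.59 = 460407.22
Import duty = 460407.22 × 2% = 9208.14
Buyer bears: insurance 48.59 + destination terminal 189.38 + brokerage 78.87 + delivery 2185.69 + duty 9208.14 = 11710.67
Landed cost = invoice 460358.63 + 11710.67 = 472069.30

Total landed cost: CNY 472069.30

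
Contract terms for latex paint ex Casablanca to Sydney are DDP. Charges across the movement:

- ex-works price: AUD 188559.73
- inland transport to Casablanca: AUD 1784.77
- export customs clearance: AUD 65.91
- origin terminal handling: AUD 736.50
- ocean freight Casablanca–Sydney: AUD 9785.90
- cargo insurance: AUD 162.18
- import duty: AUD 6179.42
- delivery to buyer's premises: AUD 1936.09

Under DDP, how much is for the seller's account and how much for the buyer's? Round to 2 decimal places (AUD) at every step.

Seller: AUD 209210.50; buyer: AUD 0.00

DDP: the seller bears all costs including import duty.
Seller's account: goods 188559.73 + inland to port 1784.77 + export clearance 65.91 + origin terminal 736.50 + freight 9785.90 + insurance 162.18 + duty 6179.42 + delivery 1936.09 = 209210.50
Buyer's account: 0.00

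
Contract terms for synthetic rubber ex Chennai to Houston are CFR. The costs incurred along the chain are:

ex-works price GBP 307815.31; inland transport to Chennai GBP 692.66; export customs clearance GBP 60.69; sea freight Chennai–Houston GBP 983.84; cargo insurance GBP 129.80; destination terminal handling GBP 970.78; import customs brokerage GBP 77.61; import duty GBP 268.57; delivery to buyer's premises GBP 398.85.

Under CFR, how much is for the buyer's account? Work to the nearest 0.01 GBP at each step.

Buyer's account: GBP 1845.61

CFR: the seller pays costs through ocean freight to the destination port, but not insurance.
Seller's account: goods 307815.31 + inland to port 692.66 + export clearance 60.69 + freight 983.84 = 309552.50
Buyer's account: insurance 129.80 + destination terminal 970.78 + brokerage 77.61 + duty 268.57 + delivery 398.85 = 1845.61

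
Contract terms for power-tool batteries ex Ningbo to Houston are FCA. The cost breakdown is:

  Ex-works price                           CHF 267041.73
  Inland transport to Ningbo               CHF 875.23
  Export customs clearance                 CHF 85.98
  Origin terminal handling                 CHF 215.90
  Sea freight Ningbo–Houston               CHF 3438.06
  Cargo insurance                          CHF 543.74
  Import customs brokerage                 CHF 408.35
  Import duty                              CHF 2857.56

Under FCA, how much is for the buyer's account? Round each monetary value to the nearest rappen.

FCA: the seller delivers export-cleared goods to the carrier; the buyer bears costs from that point.
Seller's account: goods 267041.73 + inland to port 875.23 + export clearance 85.98 = 268002.94
Buyer's account: origin terminal 215.90 + freight 3438.06 + insurance 543.74 + brokerage 408.35 + duty 2857.56 = 7463.61

Buyer's account: CHF 7463.61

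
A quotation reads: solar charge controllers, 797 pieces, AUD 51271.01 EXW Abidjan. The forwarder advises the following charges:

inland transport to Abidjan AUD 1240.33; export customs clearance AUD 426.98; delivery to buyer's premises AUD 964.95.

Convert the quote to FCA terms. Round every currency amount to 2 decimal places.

FCA price: AUD 52938.32

Not relevant to the conversion: delivery — on the buyer under both terms; not part of either seller's price.
From EXW to FCA, the seller additionally bears: inland to port, export clearance.
FCA price = 51271.01 + 1240.33 + 426.98 = 52938.32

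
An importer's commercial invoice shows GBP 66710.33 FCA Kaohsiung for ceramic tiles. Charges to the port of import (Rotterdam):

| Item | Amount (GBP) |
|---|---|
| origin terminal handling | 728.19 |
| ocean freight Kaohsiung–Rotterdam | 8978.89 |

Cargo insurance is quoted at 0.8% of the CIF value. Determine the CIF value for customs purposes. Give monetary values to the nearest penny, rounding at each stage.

Let C be the CIF value. C = FCA price + pre-shipment costs + freight + 0.8% × C
C − 0.8% × C = 66710.33 + 728.19 + 8978.89
0.992 × C = 76417.41
C = 76417.41 / 0.992 = 77033.68
Insurance premium = 0.8% × 77033.68 = 616.27

CIF value: GBP 77033.68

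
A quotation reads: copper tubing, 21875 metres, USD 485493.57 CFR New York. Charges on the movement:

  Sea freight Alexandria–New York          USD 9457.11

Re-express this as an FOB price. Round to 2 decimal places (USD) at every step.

FOB price: USD 476036.46

From CFR to FOB, the seller no longer bears: freight.
FOB price = 485493.57 − 9457.11 = 476036.46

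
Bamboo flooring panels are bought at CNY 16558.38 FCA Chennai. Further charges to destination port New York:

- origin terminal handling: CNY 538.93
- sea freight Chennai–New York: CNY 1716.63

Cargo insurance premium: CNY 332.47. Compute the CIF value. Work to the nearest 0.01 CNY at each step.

CIF value: CNY 19146.41

CIF = FCA price + pre-shipment costs + freight + insurance
CIF = 16558.38 + 538.93 + 1716.63 + 332.47 = 19146.41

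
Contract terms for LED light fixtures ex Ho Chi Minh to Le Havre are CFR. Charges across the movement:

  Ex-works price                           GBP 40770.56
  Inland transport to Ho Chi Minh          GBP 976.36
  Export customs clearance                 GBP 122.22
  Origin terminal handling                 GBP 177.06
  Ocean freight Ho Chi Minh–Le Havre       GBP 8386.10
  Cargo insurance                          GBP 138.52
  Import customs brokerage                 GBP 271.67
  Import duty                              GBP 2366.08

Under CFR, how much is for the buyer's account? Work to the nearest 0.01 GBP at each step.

Buyer's account: GBP 2776.27

CFR: the seller pays costs through ocean freight to the destination port, but not insurance.
Seller's account: goods 40770.56 + inland to port 976.36 + export clearance 122.22 + origin terminal 177.06 + freight 8386.10 = 50432.30
Buyer's account: insurance 138.52 + brokerage 271.67 + duty 2366.08 = 2776.27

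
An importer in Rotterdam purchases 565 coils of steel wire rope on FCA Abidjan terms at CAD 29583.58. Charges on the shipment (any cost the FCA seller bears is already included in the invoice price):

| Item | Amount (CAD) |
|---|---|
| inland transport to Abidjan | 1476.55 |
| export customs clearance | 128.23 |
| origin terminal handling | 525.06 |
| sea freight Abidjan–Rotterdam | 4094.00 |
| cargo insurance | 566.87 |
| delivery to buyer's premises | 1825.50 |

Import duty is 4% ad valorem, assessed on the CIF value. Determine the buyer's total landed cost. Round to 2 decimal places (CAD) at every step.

Total landed cost: CAD 37985.79

FCA: the seller delivers export-cleared goods to the carrier; the buyer bears costs from that point.
Already in the invoice (seller's account under FCA): inland to port, export clearance — exclude.
CIF value = FCA price + origin terminal + freight + insurance = 29583.58 + 525.06 + 4094.00 + 566.87 = 34769.51
Import duty = 34769.51 × 4% = 1390.78
Buyer bears: origin terminal 525.06 + freight 4094.00 + insurance 566.87 + delivery 1825.50 + duty 1390.78 = 8402.21
Landed cost = invoice 29583.58 + 8402.21 = 37985.79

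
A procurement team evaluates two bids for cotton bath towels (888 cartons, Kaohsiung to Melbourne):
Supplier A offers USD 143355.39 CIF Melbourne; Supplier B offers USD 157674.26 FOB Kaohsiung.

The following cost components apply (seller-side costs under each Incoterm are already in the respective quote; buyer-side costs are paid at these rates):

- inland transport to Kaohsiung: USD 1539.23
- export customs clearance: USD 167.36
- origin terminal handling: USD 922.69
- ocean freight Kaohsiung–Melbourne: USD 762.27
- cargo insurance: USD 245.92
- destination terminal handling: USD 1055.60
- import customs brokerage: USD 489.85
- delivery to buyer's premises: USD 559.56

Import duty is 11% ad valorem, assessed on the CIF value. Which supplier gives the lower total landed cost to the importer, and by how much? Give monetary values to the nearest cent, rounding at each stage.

Supplier A is cheaper by USD 17013.04

Supplier A (CIF):
The CIF price already equals the CIF value: 143355.39
Import duty = 143355.39 × 11% = 15769.09
Buyer bears (A): 1055.60 + 489.85 + 559.56 = 2105.01
Landed cost (A) = invoice 143355.39 + 2105.01 + duty 15769.09 = 161229.49
Supplier B (FOB):
CIF value = FOB price + freight + insurance = 157674.26 + 762.27 + 245.92 = 158682.45
Import duty = 158682.45 × 11% = 17455.07
Buyer bears (B): 762.27 + 245.92 + 1055.60 + 489.85 + 559.56 = 3113.20
Landed cost (B) = invoice 157674.26 + 3113.20 + duty 17455.07 = 178242.53
Difference = |161229.49 − 178242.53| = 17013.04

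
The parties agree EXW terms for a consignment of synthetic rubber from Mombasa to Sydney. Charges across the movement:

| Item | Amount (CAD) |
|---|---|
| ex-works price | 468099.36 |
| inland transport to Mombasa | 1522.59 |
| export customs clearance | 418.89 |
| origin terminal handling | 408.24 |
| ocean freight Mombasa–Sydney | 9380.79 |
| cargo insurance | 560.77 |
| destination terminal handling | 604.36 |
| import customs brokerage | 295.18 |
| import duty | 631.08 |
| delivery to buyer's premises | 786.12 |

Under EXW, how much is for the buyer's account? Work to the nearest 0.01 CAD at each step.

Buyer's account: CAD 14608.02

EXW: the seller makes goods available at their premises; the buyer bears all onward costs.
Seller's account: goods 468099.36 = 468099.36
Buyer's account: inland to port 1522.59 + export clearance 418.89 + origin terminal 408.24 + freight 9380.79 + insurance 560.77 + destination terminal 604.36 + brokerage 295.18 + duty 631.08 + delivery 786.12 = 14608.02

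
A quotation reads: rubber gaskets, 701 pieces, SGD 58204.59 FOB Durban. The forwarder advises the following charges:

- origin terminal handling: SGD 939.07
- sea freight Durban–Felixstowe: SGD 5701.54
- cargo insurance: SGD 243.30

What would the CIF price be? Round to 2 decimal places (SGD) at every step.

CIF price: SGD 64149.43

Not relevant to the conversion: origin terminal — on the seller under both FOB and CIF; already in the FOB price and stays in the CIF price.
From FOB to CIF, the seller additionally bears: freight, insurance.
CIF price = 58204.59 + 5701.54 + 243.30 = 64149.43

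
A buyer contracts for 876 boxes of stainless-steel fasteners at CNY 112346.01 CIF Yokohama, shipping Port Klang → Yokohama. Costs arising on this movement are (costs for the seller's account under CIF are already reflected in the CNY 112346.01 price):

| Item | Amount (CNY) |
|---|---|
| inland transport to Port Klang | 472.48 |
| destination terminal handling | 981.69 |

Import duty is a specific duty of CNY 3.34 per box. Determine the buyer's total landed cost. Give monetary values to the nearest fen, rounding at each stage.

CIF: the seller pays costs through ocean freight and marine insurance to the destination port.
Already in the invoice (seller's account under CIF): inland to port — exclude.
The CIF price already equals the CIF value: 112346.01
Import duty = 876 × 3.34 = 2925.84
Buyer bears: destination terminal 981.69 + duty 2925.84 = 3907.53
Landed cost = invoice 112346.01 + 3907.53 = 116253.54

Total landed cost: CNY 116253.54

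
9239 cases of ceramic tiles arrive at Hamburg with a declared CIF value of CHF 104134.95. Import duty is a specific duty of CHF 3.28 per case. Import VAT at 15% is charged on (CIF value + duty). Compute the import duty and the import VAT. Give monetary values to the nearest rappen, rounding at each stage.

Import duty = 9239 × 3.28 = 30303.92
VAT base = CIF + duty = 104134.95 + 30303.92 = 134438.87
Import VAT = 134438.87 × 15% = 20165.83

Import duty: CHF 30303.92; import VAT: CHF 20165.83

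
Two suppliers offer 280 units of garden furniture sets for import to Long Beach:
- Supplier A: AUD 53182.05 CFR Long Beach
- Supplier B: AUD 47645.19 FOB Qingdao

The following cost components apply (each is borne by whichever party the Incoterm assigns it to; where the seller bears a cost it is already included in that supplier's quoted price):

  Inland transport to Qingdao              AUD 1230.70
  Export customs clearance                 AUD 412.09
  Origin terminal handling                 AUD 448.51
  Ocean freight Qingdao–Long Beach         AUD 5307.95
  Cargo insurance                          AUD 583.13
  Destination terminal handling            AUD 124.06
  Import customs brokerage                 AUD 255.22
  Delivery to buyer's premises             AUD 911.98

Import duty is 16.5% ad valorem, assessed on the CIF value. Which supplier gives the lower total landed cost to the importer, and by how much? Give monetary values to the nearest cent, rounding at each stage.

Supplier B is cheaper by AUD 266.68

Supplier A (CFR):
CIF value = CFR price + insurance = 53182.05 + 583.13 = 53765.18
Import duty = 53765.18 × 16.5% = 8871.25
Buyer bears (A): 583.13 + 124.06 + 255.22 + 911.98 = 1874.39
Landed cost (A) = invoice 53182.05 + 1874.39 + duty 8871.25 = 63927.69
Supplier B (FOB):
CIF value = FOB price + freight + insurance = 47645.19 + 5307.95 + 583.13 = 53536.27
Import duty = 53536.27 × 16.5% = 8833.48
Buyer bears (B): 5307.95 + 583.13 + 124.06 + 255.22 + 911.98 = 7182.34
Landed cost (B) = invoice 47645.19 + 7182.34 + duty 8833.48 = 63661.01
Difference = |63927.69 − 63661.01| = 266.68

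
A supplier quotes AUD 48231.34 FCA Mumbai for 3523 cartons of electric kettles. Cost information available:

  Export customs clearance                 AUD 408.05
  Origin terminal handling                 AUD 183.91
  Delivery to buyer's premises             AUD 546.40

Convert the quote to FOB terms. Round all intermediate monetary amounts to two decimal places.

FOB price: AUD 48415.25

Not relevant to the conversion: export clearance — on the seller under both FCA and FOB; already in the FCA price and stays in the FOB price. delivery — on the buyer under both terms; not part of either seller's price.
From FCA to FOB, the seller additionally bears: origin terminal.
FOB price = 48231.34 + 183.91 = 48415.25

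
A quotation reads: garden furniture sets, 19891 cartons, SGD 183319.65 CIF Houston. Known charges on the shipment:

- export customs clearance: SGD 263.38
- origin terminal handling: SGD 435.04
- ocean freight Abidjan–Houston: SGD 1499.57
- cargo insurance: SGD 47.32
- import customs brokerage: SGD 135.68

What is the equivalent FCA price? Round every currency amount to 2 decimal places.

FCA price: SGD 181337.72

Not relevant to the conversion: export clearance — on the seller under both CIF and FCA; already in the CIF price and stays in the FCA price. brokerage — on the buyer under both terms; not part of either seller's price.
From CIF to FCA, the seller no longer bears: origin terminal, freight, insurance.
FCA price = 183319.65 − 435.04 − 1499.57 − 47.32 = 181337.72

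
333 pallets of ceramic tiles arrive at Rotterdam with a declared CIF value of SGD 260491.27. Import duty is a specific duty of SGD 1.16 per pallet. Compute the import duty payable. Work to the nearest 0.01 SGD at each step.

Import duty = 333 × 1.16 = 386.28

Import duty: SGD 386.28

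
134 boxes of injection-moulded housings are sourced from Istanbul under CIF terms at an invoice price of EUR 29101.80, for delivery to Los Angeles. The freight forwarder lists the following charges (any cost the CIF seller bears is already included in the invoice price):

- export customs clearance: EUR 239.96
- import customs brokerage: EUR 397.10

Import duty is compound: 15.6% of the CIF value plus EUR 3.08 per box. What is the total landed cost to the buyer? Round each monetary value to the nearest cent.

Total landed cost: EUR 34451.50

CIF: the seller pays costs through ocean freight and marine insurance to the destination port.
Already in the invoice (seller's account under CIF): export clearance — exclude.
The CIF price already equals the CIF value: 29101.80
Ad valorem component: 29101.80 × 15.6% = 4539.88
Specific component: 134 × 3.08 = 412.72
Import duty = 4539.88 + 412.72 = 4952.60
Buyer bears: brokerage 397.10 + duty 4952.60 = 5349.70
Landed cost = invoice 29101.80 + 5349.70 = 34451.50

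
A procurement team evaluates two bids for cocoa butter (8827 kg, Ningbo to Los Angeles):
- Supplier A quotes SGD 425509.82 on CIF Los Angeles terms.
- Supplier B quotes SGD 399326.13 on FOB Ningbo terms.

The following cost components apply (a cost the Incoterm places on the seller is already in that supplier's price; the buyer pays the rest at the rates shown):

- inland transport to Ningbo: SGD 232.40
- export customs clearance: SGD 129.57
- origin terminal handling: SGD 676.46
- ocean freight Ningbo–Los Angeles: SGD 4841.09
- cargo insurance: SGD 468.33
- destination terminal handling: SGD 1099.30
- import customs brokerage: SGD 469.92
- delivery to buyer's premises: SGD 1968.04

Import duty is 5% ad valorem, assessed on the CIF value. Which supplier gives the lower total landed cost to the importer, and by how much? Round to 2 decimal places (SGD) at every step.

Supplier B is cheaper by SGD 21917.98

Supplier A (CIF):
The CIF price already equals the CIF value: 425509.82
Import duty = 425509.82 × 5% = 21275.49
Buyer bears (A): 1099.30 + 469.92 + 1968.04 = 3537.26
Landed cost (A) = invoice 425509.82 + 3537.26 + duty 21275.49 = 450322.57
Supplier B (FOB):
CIF value = FOB price + freight + insurance = 399326.13 + 4841.09 + 468.33 = 404635.55
Import duty = 404635.55 × 5% = 20231.78
Buyer bears (B): 4841.09 + 468.33 + 1099.30 + 469.92 + 1968.04 = 8846.68
Landed cost (B) = invoice 399326.13 + 8846.68 + duty 20231.78 = 428404.59
Difference = |450322.57 − 428404.59| = 21917.98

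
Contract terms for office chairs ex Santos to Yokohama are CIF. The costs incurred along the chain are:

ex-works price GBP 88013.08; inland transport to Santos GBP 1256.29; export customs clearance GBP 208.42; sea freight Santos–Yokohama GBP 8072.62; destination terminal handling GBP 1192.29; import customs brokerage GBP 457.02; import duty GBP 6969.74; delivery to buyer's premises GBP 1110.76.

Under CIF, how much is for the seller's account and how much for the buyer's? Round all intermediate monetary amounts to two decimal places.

Seller: GBP 97550.41; buyer: GBP 9729.81

CIF: the seller pays costs through ocean freight and marine insurance to the destination port.
Seller's account: goods 88013.08 + inland to port 1256.29 + export clearance 208.42 + freight 8072.62 = 97550.41
Buyer's account: destination terminal 1192.29 + brokerage 457.02 + duty 6969.74 + delivery 1110.76 = 9729.81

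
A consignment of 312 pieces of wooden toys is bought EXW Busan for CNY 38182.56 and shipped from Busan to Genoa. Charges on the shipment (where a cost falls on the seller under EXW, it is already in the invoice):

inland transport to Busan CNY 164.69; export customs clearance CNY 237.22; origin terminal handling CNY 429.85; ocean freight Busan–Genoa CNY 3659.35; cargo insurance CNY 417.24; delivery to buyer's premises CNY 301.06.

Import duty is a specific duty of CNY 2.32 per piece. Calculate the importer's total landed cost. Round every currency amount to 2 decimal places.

Total landed cost: CNY 44115.81

EXW: the seller makes goods available at their premises; the buyer bears all onward costs.
CIF value = EXW price + inland to port + export clearance + origin terminal + freight + insurance = 38182.56 + 164.69 + 237.22 + 429.85 + 3659.35 + 417.24 = 43090.91
Import duty = 312 × 2.32 = 723.84
Buyer bears: inland to port 164.69 + export clearance 237.22 + origin terminal 429.85 + freight 3659.35 + insurance 417.24 + delivery 301.06 + duty 723.84 = 5933.25
Landed cost = invoice 38182.56 + 5933.25 = 44115.81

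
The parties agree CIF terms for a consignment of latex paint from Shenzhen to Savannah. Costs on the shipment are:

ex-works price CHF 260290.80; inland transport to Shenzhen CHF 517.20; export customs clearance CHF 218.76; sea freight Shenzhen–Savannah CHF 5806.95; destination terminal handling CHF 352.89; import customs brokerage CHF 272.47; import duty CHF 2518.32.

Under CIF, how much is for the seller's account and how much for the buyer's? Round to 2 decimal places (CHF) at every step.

Seller: CHF 266833.71; buyer: CHF 3143.68

CIF: the seller pays costs through ocean freight and marine insurance to the destination port.
Seller's account: goods 260290.80 + inland to port 517.20 + export clearance 218.76 + freight 5806.95 = 266833.71
Buyer's account: destination terminal 352.89 + brokerage 272.47 + duty 2518.32 = 3143.68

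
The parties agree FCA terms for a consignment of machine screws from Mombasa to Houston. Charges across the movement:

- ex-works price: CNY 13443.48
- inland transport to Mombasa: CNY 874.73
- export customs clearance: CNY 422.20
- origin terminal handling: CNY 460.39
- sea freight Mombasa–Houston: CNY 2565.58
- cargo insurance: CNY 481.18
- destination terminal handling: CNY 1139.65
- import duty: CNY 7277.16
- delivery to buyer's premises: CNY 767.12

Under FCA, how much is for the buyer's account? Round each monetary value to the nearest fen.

Buyer's account: CNY 12691.08

FCA: the seller delivers export-cleared goods to the carrier; the buyer bears costs from that point.
Seller's account: goods 13443.48 + inland to port 874.73 + export clearance 422.20 = 14740.41
Buyer's account: origin terminal 460.39 + freight 2565.58 + insurance 481.18 + destination terminal 1139.65 + duty 7277.16 + delivery 767.12 = 12691.08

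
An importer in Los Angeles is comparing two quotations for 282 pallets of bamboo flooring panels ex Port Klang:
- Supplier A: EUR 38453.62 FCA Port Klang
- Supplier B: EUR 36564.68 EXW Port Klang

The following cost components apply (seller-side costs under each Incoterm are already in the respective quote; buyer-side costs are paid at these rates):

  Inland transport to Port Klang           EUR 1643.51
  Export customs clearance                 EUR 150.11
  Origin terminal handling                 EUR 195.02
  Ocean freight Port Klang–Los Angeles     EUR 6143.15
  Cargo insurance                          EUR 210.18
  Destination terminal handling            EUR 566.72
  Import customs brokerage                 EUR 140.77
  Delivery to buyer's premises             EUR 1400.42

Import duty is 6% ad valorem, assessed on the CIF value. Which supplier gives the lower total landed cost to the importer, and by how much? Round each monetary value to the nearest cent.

Supplier A (FCA):
CIF value = FCA price + origin terminal + freight + insurance = 38453.62 + 195.02 + 6143.15 + 210.18 = 45001.97
Import duty = 45001.97 × 6% = 2700.12
Buyer bears (A): 195.02 + 6143.15 + 210.18 + 566.72 + 140.77 + 1400.42 = 8656.26
Landed cost (A) = invoice 38453.62 + 8656.26 + duty 2700.12 = 49810.00
Supplier B (EXW):
CIF value = EXW price + inland to port + export clearance + origin terminal + freight + insurance = 36564.68 + 1643.51 + 150.11 + 195.02 + 6143.15 + 210.18 = 44906.65
Import duty = 44906.65 × 6% = 2694.40
Buyer bears (B): 1643.51 + 150.11 + 195.02 + 6143.15 + 210.18 + 566.72 + 140.77 + 1400.42 = 10449.88
Landed cost (B) = invoice 36564.68 + 10449.88 + duty 2694.40 = 49708.96
Difference = |49810.00 − 49708.96| = 101.04

Supplier B is cheaper by EUR 101.04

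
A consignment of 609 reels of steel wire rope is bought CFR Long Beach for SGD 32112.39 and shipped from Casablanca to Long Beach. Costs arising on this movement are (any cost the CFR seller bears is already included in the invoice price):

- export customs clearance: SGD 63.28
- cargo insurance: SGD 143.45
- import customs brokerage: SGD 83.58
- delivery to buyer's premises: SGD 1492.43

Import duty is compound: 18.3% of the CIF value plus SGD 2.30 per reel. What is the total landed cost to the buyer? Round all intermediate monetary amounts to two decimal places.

Total landed cost: SGD 41135.37

CFR: the seller pays costs through ocean freight to the destination port, but not insurance.
Already in the invoice (seller's account under CFR): export clearance — exclude.
CIF value = CFR price + insurance = 32112.39 + 143.45 = 32255.84
Ad valorem component: 32255.84 × 18.3% = 5902.82
Specific component: 609 × 2.30 = 1400.70
Import duty = 5902.82 + 1400.70 = 7303.52
Buyer bears: insurance 143.45 + brokerage 83.58 + delivery 1492.43 + duty 7303.52 = 9022.98
Landed cost = invoice 32112.39 + 9022.98 = 41135.37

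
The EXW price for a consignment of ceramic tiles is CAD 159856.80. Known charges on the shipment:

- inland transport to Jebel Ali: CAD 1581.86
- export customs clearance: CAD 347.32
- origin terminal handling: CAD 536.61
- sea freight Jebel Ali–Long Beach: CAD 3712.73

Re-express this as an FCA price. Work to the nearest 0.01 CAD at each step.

FCA price: CAD 161785.98

Not relevant to the conversion: freight, origin terminal — on the buyer under both terms; not part of either seller's price.
From EXW to FCA, the seller additionally bears: inland to port, export clearance.
FCA price = 159856.80 + 1581.86 + 347.32 = 161785.98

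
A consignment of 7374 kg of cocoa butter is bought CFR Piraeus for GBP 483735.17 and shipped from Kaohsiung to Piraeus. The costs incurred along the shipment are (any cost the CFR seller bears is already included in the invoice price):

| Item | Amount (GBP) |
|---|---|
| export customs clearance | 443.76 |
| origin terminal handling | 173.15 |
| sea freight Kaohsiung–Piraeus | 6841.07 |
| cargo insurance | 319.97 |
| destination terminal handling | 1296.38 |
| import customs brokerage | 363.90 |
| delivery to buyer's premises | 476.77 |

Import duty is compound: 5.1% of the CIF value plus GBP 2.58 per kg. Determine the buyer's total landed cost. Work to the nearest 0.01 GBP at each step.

CFR: the seller pays costs through ocean freight to the destination port, but not insurance.
Already in the invoice (seller's account under CFR): export clearance, origin terminal, freight — exclude.
CIF value = CFR price + insurance = 483735.17 + 319.97 = 484055.14
Ad valorem component: 484055.14 × 5.1% = 24686.81
Specific component: 7374 × 2.58 = 19024.92
Import duty = 24686.81 + 19024.92 = 43711.73
Buyer bears: insurance 319.97 + destination terminal 1296.38 + brokerage 363.90 + delivery 476.77 + duty 43711.73 = 46168.75
Landed cost = invoice 483735.17 + 46168.75 = 529903.92

Total landed cost: GBP 529903.92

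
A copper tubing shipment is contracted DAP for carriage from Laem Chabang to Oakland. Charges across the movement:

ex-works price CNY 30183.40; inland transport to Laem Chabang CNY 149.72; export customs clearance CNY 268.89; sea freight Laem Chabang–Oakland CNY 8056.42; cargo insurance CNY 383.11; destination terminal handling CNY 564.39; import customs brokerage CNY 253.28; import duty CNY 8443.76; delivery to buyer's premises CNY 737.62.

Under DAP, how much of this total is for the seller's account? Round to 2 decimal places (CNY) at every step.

Seller's account: CNY 40343.55

DAP: the seller bears all costs to the named destination except import duty and clearance.
Seller's account: goods 30183.40 + inland to port 149.72 + export clearance 268.89 + freight 8056.42 + insurance 383.11 + destination terminal 564.39 + delivery 737.62 = 40343.55
Buyer's account: brokerage 253.28 + duty 8443.76 = 8697.04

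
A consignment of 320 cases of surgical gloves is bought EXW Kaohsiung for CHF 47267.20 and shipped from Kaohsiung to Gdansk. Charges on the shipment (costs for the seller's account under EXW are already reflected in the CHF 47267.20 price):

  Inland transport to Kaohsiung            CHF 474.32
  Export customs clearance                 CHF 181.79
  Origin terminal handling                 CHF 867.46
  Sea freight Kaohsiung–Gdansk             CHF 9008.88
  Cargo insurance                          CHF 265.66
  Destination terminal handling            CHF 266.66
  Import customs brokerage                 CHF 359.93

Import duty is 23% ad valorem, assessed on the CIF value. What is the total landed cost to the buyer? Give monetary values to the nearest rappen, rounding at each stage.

Total landed cost: CHF 72046.92

EXW: the seller makes goods available at their premises; the buyer bears all onward costs.
CIF value = EXW price + inland to port + export clearance + origin terminal + freight + insurance = 47267.20 + 474.32 + 181.79 + 867.46 + 9008.88 + 265.66 = 58065.31
Import duty = 58065.31 × 23% = 13355.02
Buyer bears: inland to port 474.32 + export clearance 181.79 + origin terminal 867.46 + freight 9008.88 + insurance 265.66 + destination terminal 266.66 + brokerage 359.93 + duty 13355.02 = 24779.72
Landed cost = invoice 47267.20 + 24779.72 = 72046.92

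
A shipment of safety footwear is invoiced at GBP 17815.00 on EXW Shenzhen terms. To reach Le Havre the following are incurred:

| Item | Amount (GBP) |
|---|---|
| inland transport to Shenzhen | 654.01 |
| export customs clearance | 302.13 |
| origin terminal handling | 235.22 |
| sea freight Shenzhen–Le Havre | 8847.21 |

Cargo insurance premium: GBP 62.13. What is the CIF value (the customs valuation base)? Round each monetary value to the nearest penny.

CIF value: GBP 27915.70

CIF = EXW price + pre-shipment costs + freight + insurance
CIF = 17815.00 + 654.01 + 302.13 + 235.22 + 8847.21 + 62.13 = 27915.70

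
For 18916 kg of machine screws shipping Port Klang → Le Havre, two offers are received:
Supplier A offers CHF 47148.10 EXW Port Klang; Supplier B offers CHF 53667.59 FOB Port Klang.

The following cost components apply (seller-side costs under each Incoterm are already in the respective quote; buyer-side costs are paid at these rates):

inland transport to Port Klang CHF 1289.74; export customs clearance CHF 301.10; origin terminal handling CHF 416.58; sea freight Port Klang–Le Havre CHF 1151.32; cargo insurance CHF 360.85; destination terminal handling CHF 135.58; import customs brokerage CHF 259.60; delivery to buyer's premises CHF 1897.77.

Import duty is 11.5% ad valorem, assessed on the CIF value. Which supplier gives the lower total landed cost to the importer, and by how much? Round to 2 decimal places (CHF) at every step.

Supplier A (EXW):
CIF value = EXW price + inland to port + export clearance + origin terminal + freight + insurance = 47148.10 + 1289.74 + 301.10 + 416.58 + 1151.32 + 360.85 = 50667.69
Import duty = 50667.69 × 11.5% = 5826.78
Buyer bears (A): 1289.74 + 301.10 + 416.58 + 1151.32 + 360.85 + 135.58 + 259.60 + 1897.77 = 5812.54
Landed cost (A) = invoice 47148.10 + 5812.54 + duty 5826.78 = 58787.42
Supplier B (FOB):
CIF value = FOB price + freight + insurance = 53667.59 + 1151.32 + 360.85 = 55179.76
Import duty = 55179.76 × 11.5% = 6345.67
Buyer bears (B): 1151.32 + 360.85 + 135.58 + 259.60 + 1897.77 = 3805.12
Landed cost (B) = invoice 53667.59 + 3805.12 + duty 6345.67 = 63818.38
Difference = |58787.42 − 63818.38| = 5030.96

Supplier A is cheaper by CHF 5030.96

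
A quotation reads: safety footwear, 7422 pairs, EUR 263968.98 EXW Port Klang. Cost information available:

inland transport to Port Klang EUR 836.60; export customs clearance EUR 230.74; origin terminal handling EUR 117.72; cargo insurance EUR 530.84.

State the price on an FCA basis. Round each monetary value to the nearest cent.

FCA price: EUR 265036.32

Not relevant to the conversion: origin terminal, insurance — on the buyer under both terms; not part of either seller's price.
From EXW to FCA, the seller additionally bears: inland to port, export clearance.
FCA price = 263968.98 + 836.60 + 230.74 = 265036.32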